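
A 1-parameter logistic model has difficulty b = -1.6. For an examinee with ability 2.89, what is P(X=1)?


theta - b = 2.89 - -1.6 = 4.49
exp(-(theta - b)) = exp(-4.49) = 0.0112
P = 1 / (1 + 0.0112)
P = 0.9889

0.9889


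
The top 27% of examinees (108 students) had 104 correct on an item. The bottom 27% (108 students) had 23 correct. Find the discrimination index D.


p_upper = 104/108 = 0.963
p_lower = 23/108 = 0.213
D = 0.963 - 0.213 = 0.75

0.75


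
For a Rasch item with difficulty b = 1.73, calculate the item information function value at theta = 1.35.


P = 1/(1+exp(-(1.35-1.73))) = 0.4061
I = P*(1-P) = 0.4061 * 0.5939
I = 0.2412

0.2412


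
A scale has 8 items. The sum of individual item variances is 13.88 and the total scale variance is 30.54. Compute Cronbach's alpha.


alpha = (k/(k-1)) * (1 - sum(si^2)/s_total^2)
= (8/7) * (1 - 13.88/30.54)
alpha = 0.6234

0.6234


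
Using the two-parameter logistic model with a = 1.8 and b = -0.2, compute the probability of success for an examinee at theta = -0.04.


a*(theta - b) = 1.8 * (-0.04 - -0.2) = 0.288
exp(-0.288) = 0.7498
P = 1 / (1 + 0.7498)
P = 0.5715

0.5715


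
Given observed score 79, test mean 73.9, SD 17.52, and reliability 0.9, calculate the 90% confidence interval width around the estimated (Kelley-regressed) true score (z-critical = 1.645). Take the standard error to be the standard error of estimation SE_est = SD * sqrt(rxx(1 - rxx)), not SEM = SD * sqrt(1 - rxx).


True score estimate = 0.9*79 + 0.1*73.9 = 78.49
SE_est = SD * sqrt(rxx * (1 - rxx)) = 17.52 * sqrt(0.9 * 0.1) = 17.52 * sqrt(0.09) = 5.256
CI = T_est +/- z * SE_est, so width = 2 * z * SE_est = 2 * 1.645 * 5.256
Width = 17.2922

17.2922


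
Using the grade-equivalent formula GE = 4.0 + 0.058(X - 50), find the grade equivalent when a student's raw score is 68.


raw - median = 68 - 50 = 18
slope * diff = 0.058 * 18 = 1.044
GE = 4.0 + 1.044
GE = 5.044

5.044


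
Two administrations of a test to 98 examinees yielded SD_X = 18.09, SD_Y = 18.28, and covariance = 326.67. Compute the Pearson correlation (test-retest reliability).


r = cov(X,Y) / (SD_X * SD_Y)
r = 326.67 / (18.09 * 18.28)
r = 326.67 / 330.6852
r = 0.9879

0.9879


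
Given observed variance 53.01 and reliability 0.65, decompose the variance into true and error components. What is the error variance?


var_true = rxx * var_obs = 0.65 * 53.01 = 34.4565
var_error = var_obs - var_true
var_error = 53.01 - 34.4565
var_error = 18.5535

18.5535


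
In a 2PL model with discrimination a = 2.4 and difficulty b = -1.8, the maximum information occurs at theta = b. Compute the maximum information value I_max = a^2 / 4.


For 2PL, max info at theta = b = -1.8
I_max = a^2 / 4 = 2.4^2 / 4
= 5.76 / 4
I_max = 1.44

1.44


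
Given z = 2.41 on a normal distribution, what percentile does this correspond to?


CDF(z) = 0.5 * (1 + erf(z/sqrt(2)))
erf(1.7041) = 0.984
CDF = 0.992
Percentile rank = 0.992 * 100 = 99.2

99.2


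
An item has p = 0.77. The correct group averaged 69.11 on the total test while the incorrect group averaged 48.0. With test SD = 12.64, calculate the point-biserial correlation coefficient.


q = 1 - p = 0.23
rpb = ((M1 - M0) / SD) * sqrt(p * q)
rpb = ((69.11 - 48.0) / 12.64) * sqrt(0.77 * 0.23)
rpb = 0.7028

0.7028


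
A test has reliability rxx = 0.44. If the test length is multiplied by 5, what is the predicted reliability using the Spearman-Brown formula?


r_new = (n * rxx) / (1 + (n-1) * rxx)
r_new = (5 * 0.44) / (1 + 4 * 0.44)
r_new = 2.2 / 2.76
r_new = 0.7971

0.7971


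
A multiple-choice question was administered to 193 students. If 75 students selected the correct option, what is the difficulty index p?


Item difficulty p = number correct / total examinees
p = 75 / 193
p = 0.3886

0.3886


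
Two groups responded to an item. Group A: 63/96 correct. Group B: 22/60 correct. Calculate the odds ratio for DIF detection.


Odds_A = 63/33 = 1.9091
Odds_B = 22/38 = 0.5789
OR = Odds_A / Odds_B = 1.9091 / 0.5789
Exactly, OR = (63 * 38) / (33 * 22) = 2394 / 726
OR = 3.2975

3.2975


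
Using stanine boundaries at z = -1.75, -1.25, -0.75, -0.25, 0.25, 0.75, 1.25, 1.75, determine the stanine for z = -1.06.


Stanine boundaries: [-1.75, -1.25, -0.75, -0.25, 0.25, 0.75, 1.25, 1.75]
z = -1.06
Check each boundary:
  z >= -1.75 -> could be stanine 2
  z >= -1.25 -> could be stanine 3
  z < -0.75
  z < -0.25
  z < 0.25
  z < 0.75
  z < 1.25
  z < 1.75
Highest qualifying boundary gives stanine = 3

3


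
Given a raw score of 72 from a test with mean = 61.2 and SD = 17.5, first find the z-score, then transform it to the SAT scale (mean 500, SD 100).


z = (X - mean) / SD = (72 - 61.2) / 17.5
z = 10.8 / 17.5
z = 0.6171
SAT-scale = SAT = 500 + 100z
Carry z at full precision (z = 10.8 / 17.5) into the conversion:
SAT-scale = 500 + 100 * (10.8 / 17.5) = 500 + 1080 / 17.5
SAT-scale = 500 + 61.7143
SAT-scale = 561.7143

561.7143


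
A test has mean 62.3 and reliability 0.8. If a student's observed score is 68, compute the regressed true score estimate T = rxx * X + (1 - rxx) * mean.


T_est = rxx * X + (1 - rxx) * mean
T_est = 0.8 * 68 + 0.2 * 62.3
T_est = 54.4 + 12.46
T_est = 66.86

66.86


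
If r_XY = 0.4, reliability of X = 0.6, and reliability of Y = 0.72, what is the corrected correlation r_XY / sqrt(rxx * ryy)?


r_corrected = rxy / sqrt(rxx * ryy)
= 0.4 / sqrt(0.6 * 0.72)
= 0.4 / sqrt(0.432)
= 0.4 / 0.657267
r_corrected = 0.6086

0.6086


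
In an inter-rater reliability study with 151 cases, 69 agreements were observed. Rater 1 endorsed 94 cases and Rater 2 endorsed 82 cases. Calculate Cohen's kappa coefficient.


P_o = 69/151 = 0.456954
P_e = (94*82 + 57*69) / 22801 = 0.510548
kappa = (P_o - P_e) / (1 - P_e)
kappa = (0.456954 - 0.510548) / (1 - 0.510548)
kappa = -0.1095

-0.1095


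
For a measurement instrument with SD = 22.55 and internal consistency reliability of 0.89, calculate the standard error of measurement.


SEM = SD * sqrt(1 - rxx)
SEM = 22.55 * sqrt(1 - 0.89)
SEM = 22.55 * sqrt(0.11) = 22.55 * 0.331662
SEM = 7.479

7.479


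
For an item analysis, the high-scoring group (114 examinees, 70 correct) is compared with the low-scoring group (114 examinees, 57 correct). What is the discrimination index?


p_upper = 70/114 = 0.614
p_lower = 57/114 = 0.5
D = 0.614 - 0.5 = 0.114

0.114


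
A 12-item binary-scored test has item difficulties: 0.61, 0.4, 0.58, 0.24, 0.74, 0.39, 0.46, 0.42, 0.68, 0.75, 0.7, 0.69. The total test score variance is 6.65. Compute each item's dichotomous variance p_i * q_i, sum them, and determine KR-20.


For each item, compute p_i * q_i:
  Item 1: 0.61 * 0.39 = 0.2379
  Item 2: 0.4 * 0.6 = 0.24
  Item 3: 0.58 * 0.42 = 0.2436
  Item 4: 0.24 * 0.76 = 0.1824
  Item 5: 0.74 * 0.26 = 0.1924
  Item 6: 0.39 * 0.61 = 0.2379
  Item 7: 0.46 * 0.54 = 0.2484
  Item 8: 0.42 * 0.58 = 0.2436
  Item 9: 0.68 * 0.32 = 0.2176
  Item 10: 0.75 * 0.25 = 0.1875
  Item 11: 0.7 * 0.3 = 0.21
  Item 12: 0.69 * 0.31 = 0.2139
Sum(p_i * q_i) = 0.2379 + 0.24 + 0.2436 + 0.1824 + 0.1924 + 0.2379 + 0.2484 + 0.2436 + 0.2176 + 0.1875 + 0.21 + 0.2139 = 2.6552
KR-20 = (k/(k-1)) * (1 - Sum(p_i*q_i) / Var_total)
= (12/11) * (1 - 2.6552/6.65)
= 1.0909 * 0.6007
KR-20 = 0.6553

0.6553


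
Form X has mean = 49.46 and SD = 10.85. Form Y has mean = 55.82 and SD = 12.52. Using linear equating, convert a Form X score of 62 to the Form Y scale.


slope = SD_Y / SD_X = 12.52 / 10.85 ~ 1.1539
intercept = mean_Y - slope * mean_X = 55.82 - (12.52 / 10.85) * 49.46 ~ -1.2527
Y = slope * X + intercept. To avoid rounding drift from the rounded slope/intercept, evaluate the equivalent form Y = mean_Y + SD_Y * (X - mean_X) / SD_X at full precision:
Y = 55.82 + 12.52 * (62 - 49.46) / 10.85
Y = 55.82 + 12.52 * 12.54 / 10.85
Y = 55.82 + 157.0008 / 10.85
Y = 55.82 + 14.4701
Y = 70.2901

70.2901


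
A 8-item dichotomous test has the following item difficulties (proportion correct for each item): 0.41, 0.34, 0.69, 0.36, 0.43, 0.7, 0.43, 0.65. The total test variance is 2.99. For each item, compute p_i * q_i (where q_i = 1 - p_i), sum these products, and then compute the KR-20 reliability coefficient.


For each item, compute p_i * q_i:
  Item 1: 0.41 * 0.59 = 0.2419
  Item 2: 0.34 * 0.66 = 0.2244
  Item 3: 0.69 * 0.31 = 0.2139
  Item 4: 0.36 * 0.64 = 0.2304
  Item 5: 0.43 * 0.57 = 0.2451
  Item 6: 0.7 * 0.3 = 0.21
  Item 7: 0.43 * 0.57 = 0.2451
  Item 8: 0.65 * 0.35 = 0.2275
Sum(p_i * q_i) = 0.2419 + 0.2244 + 0.2139 + 0.2304 + 0.2451 + 0.21 + 0.2451 + 0.2275 = 1.8383
KR-20 = (k/(k-1)) * (1 - Sum(p_i*q_i) / Var_total)
= (8/7) * (1 - 1.8383/2.99)
= 1.1429 * 0.3852
KR-20 = 0.4402

0.4402


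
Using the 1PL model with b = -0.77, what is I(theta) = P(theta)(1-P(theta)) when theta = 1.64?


P = 1/(1+exp(-(1.64--0.77))) = 0.9176
I = P*(1-P) = 0.9176 * 0.0824
I = 0.0756

0.0756


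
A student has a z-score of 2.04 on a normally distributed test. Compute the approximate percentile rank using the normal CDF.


CDF(z) = 0.5 * (1 + erf(z/sqrt(2)))
erf(1.4425) = 0.9586
CDF = 0.9793
Percentile rank = 0.9793 * 100 = 97.93

97.93


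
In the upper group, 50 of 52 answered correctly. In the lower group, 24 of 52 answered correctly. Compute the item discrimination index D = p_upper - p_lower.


p_upper = 50/52 = 0.9615
p_lower = 24/52 = 0.4615
D = 0.9615 - 0.4615 = 0.5

0.5


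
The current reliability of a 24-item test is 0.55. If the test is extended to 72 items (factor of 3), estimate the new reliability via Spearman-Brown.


r_new = (n * rxx) / (1 + (n-1) * rxx)
r_new = (3 * 0.55) / (1 + 2 * 0.55)
r_new = 1.65 / 2.1
r_new = 0.7857

0.7857


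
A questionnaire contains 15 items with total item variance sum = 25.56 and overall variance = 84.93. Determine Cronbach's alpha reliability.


alpha = (k/(k-1)) * (1 - sum(si^2)/s_total^2)
= (15/14) * (1 - 25.56/84.93)
alpha = 0.749

0.749


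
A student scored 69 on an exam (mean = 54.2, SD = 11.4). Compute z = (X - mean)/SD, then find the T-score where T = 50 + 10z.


z = (X - mean) / SD = (69 - 54.2) / 11.4
z = 14.8 / 11.4
z = 1.2982
T-score = T = 50 + 10z
Carry z at full precision (z = 14.8 / 11.4) into the conversion:
T-score = 50 + 10 * (14.8 / 11.4) = 50 + 148 / 11.4
T-score = 50 + 12.9825
T-score = 62.9825

62.9825


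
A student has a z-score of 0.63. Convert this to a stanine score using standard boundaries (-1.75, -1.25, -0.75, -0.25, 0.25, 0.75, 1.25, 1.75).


Stanine boundaries: [-1.75, -1.25, -0.75, -0.25, 0.25, 0.75, 1.25, 1.75]
z = 0.63
Check each boundary:
  z >= -1.75 -> could be stanine 2
  z >= -1.25 -> could be stanine 3
  z >= -0.75 -> could be stanine 4
  z >= -0.25 -> could be stanine 5
  z >= 0.25 -> could be stanine 6
  z < 0.75
  z < 1.25
  z < 1.75
Highest qualifying boundary gives stanine = 6

6


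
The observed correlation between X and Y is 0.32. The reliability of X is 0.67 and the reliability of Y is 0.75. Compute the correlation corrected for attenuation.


r_corrected = rxy / sqrt(rxx * ryy)
= 0.32 / sqrt(0.67 * 0.75)
= 0.32 / sqrt(0.5025)
= 0.32 / 0.708872
r_corrected = 0.4514

0.4514


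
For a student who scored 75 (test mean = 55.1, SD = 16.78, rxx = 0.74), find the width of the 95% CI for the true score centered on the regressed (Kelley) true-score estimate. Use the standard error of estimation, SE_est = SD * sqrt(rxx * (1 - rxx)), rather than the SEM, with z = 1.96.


True score estimate = 0.74*75 + 0.26*55.1 = 69.826
SE_est = SD * sqrt(rxx * (1 - rxx)) = 16.78 * sqrt(0.74 * 0.26) = 16.78 * sqrt(0.1924) = 7.360283
CI = T_est +/- z * SE_est, so width = 2 * z * SE_est = 2 * 1.96 * 7.360283
Width = 28.8523

28.8523


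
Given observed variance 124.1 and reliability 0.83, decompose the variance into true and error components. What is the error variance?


var_true = rxx * var_obs = 0.83 * 124.1 = 103.003
var_error = var_obs - var_true
var_error = 124.1 - 103.003
var_error = 21.097

21.097


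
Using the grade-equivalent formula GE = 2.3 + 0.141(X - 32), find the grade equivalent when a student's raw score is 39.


raw - median = 39 - 32 = 7
slope * diff = 0.141 * 7 = 0.987
GE = 2.3 + 0.987
GE = 3.287

3.287


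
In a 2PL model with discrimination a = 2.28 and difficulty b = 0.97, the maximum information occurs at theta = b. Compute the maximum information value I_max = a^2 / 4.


For 2PL, max info at theta = b = 0.97
I_max = a^2 / 4 = 2.28^2 / 4
= 5.1984 / 4
I_max = 1.2996

1.2996


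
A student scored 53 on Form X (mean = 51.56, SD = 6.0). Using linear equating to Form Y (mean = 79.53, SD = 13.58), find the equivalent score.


slope = SD_Y / SD_X = 13.58 / 6.0 ~ 2.2633
intercept = mean_Y - slope * mean_X = 79.53 - (13.58 / 6.0) * 51.56 ~ -37.1675
Y = slope * X + intercept. To avoid rounding drift from the rounded slope/intercept, evaluate the equivalent form Y = mean_Y + SD_Y * (X - mean_X) / SD_X at full precision:
Y = 79.53 + 13.58 * (53 - 51.56) / 6.0
Y = 79.53 + 13.58 * 1.44 / 6.0
Y = 79.53 + 19.5552 / 6.0
Y = 79.53 + 3.2592
Y = 82.7892

82.7892


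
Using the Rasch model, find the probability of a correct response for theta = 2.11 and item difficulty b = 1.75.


theta - b = 2.11 - 1.75 = 0.36
exp(-(theta - b)) = exp(-0.36) = 0.6977
P = 1 / (1 + 0.6977)
P = 0.589

0.589


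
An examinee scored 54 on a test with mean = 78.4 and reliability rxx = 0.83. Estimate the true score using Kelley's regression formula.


T_est = rxx * X + (1 - rxx) * mean
T_est = 0.83 * 54 + 0.17 * 78.4
T_est = 44.82 + 13.328
T_est = 58.148

58.148


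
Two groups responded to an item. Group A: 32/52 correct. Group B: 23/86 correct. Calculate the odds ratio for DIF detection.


Odds_A = 32/20 = 1.6
Odds_B = 23/63 = 0.3651
OR = Odds_A / Odds_B = 1.6 / 0.3651
Exactly, OR = (32 * 63) / (20 * 23) = 2016 / 460
OR = 4.3826

4.3826


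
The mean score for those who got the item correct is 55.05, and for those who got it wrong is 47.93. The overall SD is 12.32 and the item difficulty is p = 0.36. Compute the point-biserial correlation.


q = 1 - p = 0.64
rpb = ((M1 - M0) / SD) * sqrt(p * q)
rpb = ((55.05 - 47.93) / 12.32) * sqrt(0.36 * 0.64)
rpb = 0.2774

0.2774


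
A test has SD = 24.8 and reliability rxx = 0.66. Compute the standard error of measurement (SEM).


SEM = SD * sqrt(1 - rxx)
SEM = 24.8 * sqrt(1 - 0.66)
SEM = 24.8 * sqrt(0.34) = 24.8 * 0.583095
SEM = 14.4608

14.4608


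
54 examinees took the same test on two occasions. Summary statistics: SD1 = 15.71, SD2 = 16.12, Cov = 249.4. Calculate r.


r = cov(X,Y) / (SD_X * SD_Y)
r = 249.4 / (15.71 * 16.12)
r = 249.4 / 253.2452
r = 0.9848

0.9848


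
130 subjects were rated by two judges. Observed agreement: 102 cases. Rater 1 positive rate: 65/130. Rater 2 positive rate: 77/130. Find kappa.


P_o = 102/130 = 0.784615
P_e = (65*77 + 65*53) / 16900 = 0.5
kappa = (P_o - P_e) / (1 - P_e)
kappa = (0.784615 - 0.5) / (1 - 0.5)
kappa = 0.5692

0.5692


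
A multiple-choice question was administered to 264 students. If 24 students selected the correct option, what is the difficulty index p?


Item difficulty p = number correct / total examinees
p = 24 / 264
p = 0.0909

0.0909


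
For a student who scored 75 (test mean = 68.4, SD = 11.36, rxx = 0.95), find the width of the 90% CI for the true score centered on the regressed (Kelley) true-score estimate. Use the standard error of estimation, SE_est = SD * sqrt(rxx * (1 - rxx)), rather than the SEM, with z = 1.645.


True score estimate = 0.95*75 + 0.05*68.4 = 74.67
SE_est = SD * sqrt(rxx * (1 - rxx)) = 11.36 * sqrt(0.95 * 0.05) = 11.36 * sqrt(0.0475) = 2.475855
CI = T_est +/- z * SE_est, so width = 2 * z * SE_est = 2 * 1.645 * 2.475855
Width = 8.1456

8.1456


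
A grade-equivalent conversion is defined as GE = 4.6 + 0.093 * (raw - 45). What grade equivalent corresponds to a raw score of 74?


raw - median = 74 - 45 = 29
slope * diff = 0.093 * 29 = 2.697
GE = 4.6 + 2.697
GE = 7.297

7.297


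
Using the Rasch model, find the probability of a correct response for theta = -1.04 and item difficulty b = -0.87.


theta - b = -1.04 - -0.87 = -0.17
exp(-(theta - b)) = exp(0.17) = 1.1853
P = 1 / (1 + 1.1853)
P = 0.4576

0.4576


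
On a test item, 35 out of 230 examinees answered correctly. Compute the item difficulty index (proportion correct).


Item difficulty p = number correct / total examinees
p = 35 / 230
p = 0.1522

0.1522


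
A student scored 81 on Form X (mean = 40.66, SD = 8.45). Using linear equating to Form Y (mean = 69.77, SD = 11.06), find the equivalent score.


slope = SD_Y / SD_X = 11.06 / 8.45 ~ 1.3089
intercept = mean_Y - slope * mean_X = 69.77 - (11.06 / 8.45) * 40.66 ~ 16.5511
Y = slope * X + intercept. To avoid rounding drift from the rounded slope/intercept, evaluate the equivalent form Y = mean_Y + SD_Y * (X - mean_X) / SD_X at full precision:
Y = 69.77 + 11.06 * (81 - 40.66) / 8.45
Y = 69.77 + 11.06 * 40.34 / 8.45
Y = 69.77 + 446.1604 / 8.45
Y = 69.77 + 52.8
Y = 122.57

122.57


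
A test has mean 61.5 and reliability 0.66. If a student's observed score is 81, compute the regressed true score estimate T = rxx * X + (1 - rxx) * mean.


T_est = rxx * X + (1 - rxx) * mean
T_est = 0.66 * 81 + 0.34 * 61.5
T_est = 53.46 + 20.91
T_est = 74.37

74.37


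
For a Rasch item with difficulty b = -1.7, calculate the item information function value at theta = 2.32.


P = 1/(1+exp(-(2.32--1.7))) = 0.9824
I = P*(1-P) = 0.9824 * 0.0176
I = 0.0173

0.0173


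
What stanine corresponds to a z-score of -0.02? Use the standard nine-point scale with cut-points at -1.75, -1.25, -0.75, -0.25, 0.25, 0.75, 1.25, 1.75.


Stanine boundaries: [-1.75, -1.25, -0.75, -0.25, 0.25, 0.75, 1.25, 1.75]
z = -0.02
Check each boundary:
  z >= -1.75 -> could be stanine 2
  z >= -1.25 -> could be stanine 3
  z >= -0.75 -> could be stanine 4
  z >= -0.25 -> could be stanine 5
  z < 0.25
  z < 0.75
  z < 1.25
  z < 1.75
Highest qualifying boundary gives stanine = 5

5


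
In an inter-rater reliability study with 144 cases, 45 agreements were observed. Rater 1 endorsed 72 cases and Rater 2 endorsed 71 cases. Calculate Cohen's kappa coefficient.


P_o = 45/144 = 0.3125
P_e = (72*71 + 72*73) / 20736 = 0.5
kappa = (P_o - P_e) / (1 - P_e)
kappa = (0.3125 - 0.5) / (1 - 0.5)
kappa = -0.375

-0.375


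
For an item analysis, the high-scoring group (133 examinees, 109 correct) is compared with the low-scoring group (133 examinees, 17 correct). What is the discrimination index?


p_upper = 109/133 = 0.8195
p_lower = 17/133 = 0.1278
D = 0.8195 - 0.1278 = 0.6917

0.6917


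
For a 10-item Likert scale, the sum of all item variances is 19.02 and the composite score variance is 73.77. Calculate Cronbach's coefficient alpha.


alpha = (k/(k-1)) * (1 - sum(si^2)/s_total^2)
= (10/9) * (1 - 19.02/73.77)
alpha = 0.8246

0.8246


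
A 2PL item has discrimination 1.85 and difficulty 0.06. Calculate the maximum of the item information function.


For 2PL, max info at theta = b = 0.06
I_max = a^2 / 4 = 1.85^2 / 4
= 3.4225 / 4
I_max = 0.8556

0.8556


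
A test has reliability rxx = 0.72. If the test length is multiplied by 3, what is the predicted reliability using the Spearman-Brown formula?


r_new = (n * rxx) / (1 + (n-1) * rxx)
r_new = (3 * 0.72) / (1 + 2 * 0.72)
r_new = 2.16 / 2.44
r_new = 0.8852

0.8852


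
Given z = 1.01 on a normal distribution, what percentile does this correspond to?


CDF(z) = 0.5 * (1 + erf(z/sqrt(2)))
erf(0.7142) = 0.6875
CDF = 0.8438
Percentile rank = 0.8438 * 100 = 84.38

84.38


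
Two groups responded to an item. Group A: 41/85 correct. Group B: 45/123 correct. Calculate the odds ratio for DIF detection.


Odds_A = 41/44 = 0.9318
Odds_B = 45/78 = 0.5769
OR = Odds_A / Odds_B = 0.9318 / 0.5769
Exactly, OR = (41 * 78) / (44 * 45) = 3198 / 1980
OR = 1.6152

1.6152


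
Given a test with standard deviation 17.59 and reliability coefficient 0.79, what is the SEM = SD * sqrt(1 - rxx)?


SEM = SD * sqrt(1 - rxx)
SEM = 17.59 * sqrt(1 - 0.79)
SEM = 17.59 * sqrt(0.21) = 17.59 * 0.458258
SEM = 8.0608

8.0608


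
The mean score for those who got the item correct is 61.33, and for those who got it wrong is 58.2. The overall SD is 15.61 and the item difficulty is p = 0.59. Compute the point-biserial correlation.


q = 1 - p = 0.41
rpb = ((M1 - M0) / SD) * sqrt(p * q)
rpb = ((61.33 - 58.2) / 15.61) * sqrt(0.59 * 0.41)
rpb = 0.0986

0.0986


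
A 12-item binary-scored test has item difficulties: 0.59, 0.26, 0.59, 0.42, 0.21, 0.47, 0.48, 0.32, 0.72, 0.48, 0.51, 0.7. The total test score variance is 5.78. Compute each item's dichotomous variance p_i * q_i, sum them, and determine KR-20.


For each item, compute p_i * q_i:
  Item 1: 0.59 * 0.41 = 0.2419
  Item 2: 0.26 * 0.74 = 0.1924
  Item 3: 0.59 * 0.41 = 0.2419
  Item 4: 0.42 * 0.58 = 0.2436
  Item 5: 0.21 * 0.79 = 0.1659
  Item 6: 0.47 * 0.53 = 0.2491
  Item 7: 0.48 * 0.52 = 0.2496
  Item 8: 0.32 * 0.68 = 0.2176
  Item 9: 0.72 * 0.28 = 0.2016
  Item 10: 0.48 * 0.52 = 0.2496
  Item 11: 0.51 * 0.49 = 0.2499
  Item 12: 0.7 * 0.3 = 0.21
Sum(p_i * q_i) = 0.2419 + 0.1924 + 0.2419 + 0.2436 + 0.1659 + 0.2491 + 0.2496 + 0.2176 + 0.2016 + 0.2496 + 0.2499 + 0.21 = 2.7131
KR-20 = (k/(k-1)) * (1 - Sum(p_i*q_i) / Var_total)
= (12/11) * (1 - 2.7131/5.78)
= 1.0909 * 0.5306
KR-20 = 0.5788

0.5788


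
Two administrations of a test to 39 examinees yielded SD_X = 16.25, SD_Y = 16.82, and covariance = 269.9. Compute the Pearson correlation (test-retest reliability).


r = cov(X,Y) / (SD_X * SD_Y)
r = 269.9 / (16.25 * 16.82)
r = 269.9 / 273.325
r = 0.9875

0.9875


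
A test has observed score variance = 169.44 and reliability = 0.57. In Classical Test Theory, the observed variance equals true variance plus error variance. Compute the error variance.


var_true = rxx * var_obs = 0.57 * 169.44 = 96.5808
var_error = var_obs - var_true
var_error = 169.44 - 96.5808
var_error = 72.8592

72.8592


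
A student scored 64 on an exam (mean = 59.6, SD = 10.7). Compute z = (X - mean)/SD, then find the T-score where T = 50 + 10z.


z = (X - mean) / SD = (64 - 59.6) / 10.7
z = 4.4 / 10.7
z = 0.4112
T-score = T = 50 + 10z
Carry z at full precision (z = 4.4 / 10.7) into the conversion:
T-score = 50 + 10 * (4.4 / 10.7) = 50 + 44 / 10.7
T-score = 50 + 4.1121
T-score = 54.1121

54.1121


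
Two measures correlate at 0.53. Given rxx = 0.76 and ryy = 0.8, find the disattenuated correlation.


r_corrected = rxy / sqrt(rxx * ryy)
= 0.53 / sqrt(0.76 * 0.8)
= 0.53 / sqrt(0.608)
= 0.53 / 0.779744
r_corrected = 0.6797

0.6797


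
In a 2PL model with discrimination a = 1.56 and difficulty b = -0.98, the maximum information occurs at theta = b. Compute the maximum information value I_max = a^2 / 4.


For 2PL, max info at theta = b = -0.98
I_max = a^2 / 4 = 1.56^2 / 4
= 2.4336 / 4
I_max = 0.6084

0.6084


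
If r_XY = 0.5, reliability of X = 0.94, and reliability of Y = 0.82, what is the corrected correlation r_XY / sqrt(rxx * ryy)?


r_corrected = rxy / sqrt(rxx * ryy)
= 0.5 / sqrt(0.94 * 0.82)
= 0.5 / sqrt(0.7708)
= 0.5 / 0.877952
r_corrected = 0.5695

0.5695


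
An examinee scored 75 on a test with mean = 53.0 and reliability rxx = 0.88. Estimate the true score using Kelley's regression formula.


T_est = rxx * X + (1 - rxx) * mean
T_est = 0.88 * 75 + 0.12 * 53.0
T_est = 66.0 + 6.36
T_est = 72.36

72.36


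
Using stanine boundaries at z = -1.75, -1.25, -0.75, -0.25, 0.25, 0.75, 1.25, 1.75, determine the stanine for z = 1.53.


Stanine boundaries: [-1.75, -1.25, -0.75, -0.25, 0.25, 0.75, 1.25, 1.75]
z = 1.53
Check each boundary:
  z >= -1.75 -> could be stanine 2
  z >= -1.25 -> could be stanine 3
  z >= -0.75 -> could be stanine 4
  z >= -0.25 -> could be stanine 5
  z >= 0.25 -> could be stanine 6
  z >= 0.75 -> could be stanine 7
  z >= 1.25 -> could be stanine 8
  z < 1.75
Highest qualifying boundary gives stanine = 8

8


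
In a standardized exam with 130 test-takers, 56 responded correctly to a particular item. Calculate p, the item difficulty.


Item difficulty p = number correct / total examinees
p = 56 / 130
p = 0.4308

0.4308


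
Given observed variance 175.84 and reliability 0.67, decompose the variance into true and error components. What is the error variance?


var_true = rxx * var_obs = 0.67 * 175.84 = 117.8128
var_error = var_obs - var_true
var_error = 175.84 - 117.8128
var_error = 58.0272

58.0272


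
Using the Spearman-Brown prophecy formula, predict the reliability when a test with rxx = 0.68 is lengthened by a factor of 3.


r_new = (n * rxx) / (1 + (n-1) * rxx)
r_new = (3 * 0.68) / (1 + 2 * 0.68)
r_new = 2.04 / 2.36
r_new = 0.8644

0.8644


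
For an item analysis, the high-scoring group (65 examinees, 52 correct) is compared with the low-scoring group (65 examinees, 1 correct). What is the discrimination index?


p_upper = 52/65 = 0.8
p_lower = 1/65 = 0.0154
D = 0.8 - 0.0154 = 0.7846

0.7846


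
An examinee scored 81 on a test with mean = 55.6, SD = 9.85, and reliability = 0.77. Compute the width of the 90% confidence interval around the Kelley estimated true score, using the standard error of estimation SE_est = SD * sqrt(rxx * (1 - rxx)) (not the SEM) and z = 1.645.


True score estimate = 0.77*81 + 0.23*55.6 = 75.158
SE_est = SD * sqrt(rxx * (1 - rxx)) = 9.85 * sqrt(0.77 * 0.23) = 9.85 * sqrt(0.1771) = 4.1452
CI = T_est +/- z * SE_est, so width = 2 * z * SE_est = 2 * 1.645 * 4.1452
Width = 13.6377

13.6377


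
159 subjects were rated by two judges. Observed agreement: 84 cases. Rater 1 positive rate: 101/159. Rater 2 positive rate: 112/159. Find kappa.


P_o = 84/159 = 0.528302
P_e = (101*112 + 58*47) / 25281 = 0.555279
kappa = (P_o - P_e) / (1 - P_e)
kappa = (0.528302 - 0.555279) / (1 - 0.555279)
kappa = -0.0607

-0.0607


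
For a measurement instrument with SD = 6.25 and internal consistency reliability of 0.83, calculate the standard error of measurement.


SEM = SD * sqrt(1 - rxx)
SEM = 6.25 * sqrt(1 - 0.83)
SEM = 6.25 * sqrt(0.17) = 6.25 * 0.412311
SEM = 2.5769

2.5769


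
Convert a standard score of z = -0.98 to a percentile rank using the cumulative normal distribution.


CDF(z) = 0.5 * (1 + erf(z/sqrt(2)))
erf(-0.693) = -0.6729
CDF = 0.1635
Percentile rank = 0.1635 * 100 = 16.35

16.35


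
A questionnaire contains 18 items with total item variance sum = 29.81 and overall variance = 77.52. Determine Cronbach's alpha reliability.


alpha = (k/(k-1)) * (1 - sum(si^2)/s_total^2)
= (18/17) * (1 - 29.81/77.52)
alpha = 0.6517

0.6517


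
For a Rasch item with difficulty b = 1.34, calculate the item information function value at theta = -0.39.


P = 1/(1+exp(-(-0.39-1.34))) = 0.1506
I = P*(1-P) = 0.1506 * 0.8494
I = 0.1279

0.1279


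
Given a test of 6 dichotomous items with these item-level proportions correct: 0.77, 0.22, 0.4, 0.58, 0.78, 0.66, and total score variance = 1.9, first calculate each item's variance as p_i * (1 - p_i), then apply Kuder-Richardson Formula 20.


For each item, compute p_i * q_i:
  Item 1: 0.77 * 0.23 = 0.1771
  Item 2: 0.22 * 0.78 = 0.1716
  Item 3: 0.4 * 0.6 = 0.24
  Item 4: 0.58 * 0.42 = 0.2436
  Item 5: 0.78 * 0.22 = 0.1716
  Item 6: 0.66 * 0.34 = 0.2244
Sum(p_i * q_i) = 0.1771 + 0.1716 + 0.24 + 0.2436 + 0.1716 + 0.2244 = 1.2283
KR-20 = (k/(k-1)) * (1 - Sum(p_i*q_i) / Var_total)
= (6/5) * (1 - 1.2283/1.9)
= 1.2 * 0.3535
KR-20 = 0.4242

0.4242


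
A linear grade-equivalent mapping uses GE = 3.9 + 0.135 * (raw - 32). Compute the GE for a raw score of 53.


raw - median = 53 - 32 = 21
slope * diff = 0.135 * 21 = 2.835
GE = 3.9 + 2.835
GE = 6.735

6.735


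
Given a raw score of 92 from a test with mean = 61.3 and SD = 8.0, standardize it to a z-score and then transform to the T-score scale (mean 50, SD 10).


z = (X - mean) / SD = (92 - 61.3) / 8.0
z = 30.7 / 8.0
z = 3.8375
T-score = T = 50 + 10z
Carry z at full precision (z = 30.7 / 8.0) into the conversion:
T-score = 50 + 10 * (30.7 / 8.0) = 50 + 307 / 8.0
T-score = 50 + 38.375
T-score = 88.375

88.375


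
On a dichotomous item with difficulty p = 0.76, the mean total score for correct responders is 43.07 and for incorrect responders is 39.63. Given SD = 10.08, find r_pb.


q = 1 - p = 0.24
rpb = ((M1 - M0) / SD) * sqrt(p * q)
rpb = ((43.07 - 39.63) / 10.08) * sqrt(0.76 * 0.24)
rpb = 0.1458

0.1458


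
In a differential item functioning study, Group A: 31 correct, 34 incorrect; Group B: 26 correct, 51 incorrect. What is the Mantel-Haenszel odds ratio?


Odds_A = 31/34 = 0.9118
Odds_B = 26/51 = 0.5098
OR = Odds_A / Odds_B = 0.9118 / 0.5098
Exactly, OR = (31 * 51) / (34 * 26) = 1581 / 884
OR = 1.7885

1.7885


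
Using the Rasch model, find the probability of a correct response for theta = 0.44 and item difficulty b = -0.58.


theta - b = 0.44 - -0.58 = 1.02
exp(-(theta - b)) = exp(-1.02) = 0.3606
P = 1 / (1 + 0.3606)
P = 0.735

0.735


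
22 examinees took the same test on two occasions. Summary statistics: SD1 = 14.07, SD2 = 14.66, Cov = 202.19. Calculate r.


r = cov(X,Y) / (SD_X * SD_Y)
r = 202.19 / (14.07 * 14.66)
r = 202.19 / 206.2662
r = 0.9802

0.9802


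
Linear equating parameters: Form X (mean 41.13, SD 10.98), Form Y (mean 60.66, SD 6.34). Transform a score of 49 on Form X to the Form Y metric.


slope = SD_Y / SD_X = 6.34 / 10.98 ~ 0.5774
intercept = mean_Y - slope * mean_X = 60.66 - (6.34 / 10.98) * 41.13 ~ 36.911
Y = slope * X + intercept. To avoid rounding drift from the rounded slope/intercept, evaluate the equivalent form Y = mean_Y + SD_Y * (X - mean_X) / SD_X at full precision:
Y = 60.66 + 6.34 * (49 - 41.13) / 10.98
Y = 60.66 + 6.34 * 7.87 / 10.98
Y = 60.66 + 49.8958 / 10.98
Y = 60.66 + 4.5442
Y = 65.2042

65.2042


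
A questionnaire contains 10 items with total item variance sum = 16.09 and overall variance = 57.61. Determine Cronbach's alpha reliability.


alpha = (k/(k-1)) * (1 - sum(si^2)/s_total^2)
= (10/9) * (1 - 16.09/57.61)
alpha = 0.8008

0.8008


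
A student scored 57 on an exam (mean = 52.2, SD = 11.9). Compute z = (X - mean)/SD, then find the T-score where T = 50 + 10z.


z = (X - mean) / SD = (57 - 52.2) / 11.9
z = 4.8 / 11.9
z = 0.4034
T-score = T = 50 + 10z
Carry z at full precision (z = 4.8 / 11.9) into the conversion:
T-score = 50 + 10 * (4.8 / 11.9) = 50 + 48 / 11.9
T-score = 50 + 4.0336
T-score = 54.0336

54.0336


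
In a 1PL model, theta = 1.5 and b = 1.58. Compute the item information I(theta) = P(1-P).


P = 1/(1+exp(-(1.5-1.58))) = 0.48
I = P*(1-P) = 0.48 * 0.52
I = 0.2496

0.2496


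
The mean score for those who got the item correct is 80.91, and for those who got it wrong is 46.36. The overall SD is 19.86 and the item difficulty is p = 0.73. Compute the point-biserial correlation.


q = 1 - p = 0.27
rpb = ((M1 - M0) / SD) * sqrt(p * q)
rpb = ((80.91 - 46.36) / 19.86) * sqrt(0.73 * 0.27)
rpb = 0.7723

0.7723


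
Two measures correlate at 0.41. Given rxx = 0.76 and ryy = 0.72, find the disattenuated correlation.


r_corrected = rxy / sqrt(rxx * ryy)
= 0.41 / sqrt(0.76 * 0.72)
= 0.41 / sqrt(0.5472)
= 0.41 / 0.73973
r_corrected = 0.5543

0.5543


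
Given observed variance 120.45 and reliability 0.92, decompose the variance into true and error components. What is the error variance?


var_true = rxx * var_obs = 0.92 * 120.45 = 110.814
var_error = var_obs - var_true
var_error = 120.45 - 110.814
var_error = 9.636

9.636


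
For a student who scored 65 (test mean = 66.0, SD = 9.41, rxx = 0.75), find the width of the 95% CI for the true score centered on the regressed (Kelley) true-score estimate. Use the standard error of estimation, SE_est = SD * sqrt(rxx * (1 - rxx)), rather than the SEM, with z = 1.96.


True score estimate = 0.75*65 + 0.25*66.0 = 65.25
SE_est = SD * sqrt(rxx * (1 - rxx)) = 9.41 * sqrt(0.75 * 0.25) = 9.41 * sqrt(0.1875) = 4.07465
CI = T_est +/- z * SE_est, so width = 2 * z * SE_est = 2 * 1.96 * 4.07465
Width = 15.9726

15.9726


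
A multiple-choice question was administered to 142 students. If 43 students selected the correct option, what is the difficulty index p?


Item difficulty p = number correct / total examinees
p = 43 / 142
p = 0.3028

0.3028


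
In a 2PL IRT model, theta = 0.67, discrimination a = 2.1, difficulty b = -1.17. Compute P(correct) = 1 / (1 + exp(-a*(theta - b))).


a*(theta - b) = 2.1 * (0.67 - -1.17) = 3.864
exp(-3.864) = 0.021
P = 1 / (1 + 0.021)
P = 0.9794

0.9794


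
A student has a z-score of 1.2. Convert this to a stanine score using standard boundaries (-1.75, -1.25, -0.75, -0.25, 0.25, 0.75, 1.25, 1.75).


Stanine boundaries: [-1.75, -1.25, -0.75, -0.25, 0.25, 0.75, 1.25, 1.75]
z = 1.2
Check each boundary:
  z >= -1.75 -> could be stanine 2
  z >= -1.25 -> could be stanine 3
  z >= -0.75 -> could be stanine 4
  z >= -0.25 -> could be stanine 5
  z >= 0.25 -> could be stanine 6
  z >= 0.75 -> could be stanine 7
  z < 1.25
  z < 1.75
Highest qualifying boundary gives stanine = 7

7


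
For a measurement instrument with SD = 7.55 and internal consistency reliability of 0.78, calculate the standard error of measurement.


SEM = SD * sqrt(1 - rxx)
SEM = 7.55 * sqrt(1 - 0.78)
SEM = 7.55 * sqrt(0.22) = 7.55 * 0.469042
SEM = 3.5413

3.5413


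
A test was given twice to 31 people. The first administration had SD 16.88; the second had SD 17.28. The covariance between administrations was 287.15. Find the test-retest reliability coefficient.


r = cov(X,Y) / (SD_X * SD_Y)
r = 287.15 / (16.88 * 17.28)
r = 287.15 / 291.6864
r = 0.9844

0.9844


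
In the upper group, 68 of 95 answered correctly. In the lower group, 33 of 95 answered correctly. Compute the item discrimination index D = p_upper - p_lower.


p_upper = 68/95 = 0.7158
p_lower = 33/95 = 0.3474
D = 0.7158 - 0.3474 = 0.3684

0.3684


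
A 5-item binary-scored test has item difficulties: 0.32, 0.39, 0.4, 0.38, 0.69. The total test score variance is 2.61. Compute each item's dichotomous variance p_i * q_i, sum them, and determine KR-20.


For each item, compute p_i * q_i:
  Item 1: 0.32 * 0.68 = 0.2176
  Item 2: 0.39 * 0.61 = 0.2379
  Item 3: 0.4 * 0.6 = 0.24
  Item 4: 0.38 * 0.62 = 0.2356
  Item 5: 0.69 * 0.31 = 0.2139
Sum(p_i * q_i) = 0.2176 + 0.2379 + 0.24 + 0.2356 + 0.2139 = 1.145
KR-20 = (k/(k-1)) * (1 - Sum(p_i*q_i) / Var_total)
= (5/4) * (1 - 1.145/2.61)
= 1.25 * 0.5613
KR-20 = 0.7016

0.7016


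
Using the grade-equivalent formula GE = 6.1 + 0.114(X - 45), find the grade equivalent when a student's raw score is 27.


raw - median = 27 - 45 = -18
slope * diff = 0.114 * -18 = -2.052
GE = 6.1 + -2.052
GE = 4.048

4.048


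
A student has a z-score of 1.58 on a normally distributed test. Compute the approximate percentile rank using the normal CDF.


CDF(z) = 0.5 * (1 + erf(z/sqrt(2)))
erf(1.1172) = 0.8859
CDF = 0.9429
Percentile rank = 0.9429 * 100 = 94.29

94.29


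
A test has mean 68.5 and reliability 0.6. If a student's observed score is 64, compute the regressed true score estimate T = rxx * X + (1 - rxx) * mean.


T_est = rxx * X + (1 - rxx) * mean
T_est = 0.6 * 64 + 0.4 * 68.5
T_est = 38.4 + 27.4
T_est = 65.8

65.8


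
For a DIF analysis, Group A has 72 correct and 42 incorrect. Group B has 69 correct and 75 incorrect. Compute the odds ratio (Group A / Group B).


Odds_A = 72/42 = 1.7143
Odds_B = 69/75 = 0.92
OR = Odds_A / Odds_B = 1.7143 / 0.92
Exactly, OR = (72 * 75) / (42 * 69) = 5400 / 2898
OR = 1.8634

1.8634


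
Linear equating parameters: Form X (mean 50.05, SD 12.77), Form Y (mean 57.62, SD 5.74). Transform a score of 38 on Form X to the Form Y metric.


slope = SD_Y / SD_X = 5.74 / 12.77 ~ 0.4495
intercept = mean_Y - slope * mean_X = 57.62 - (5.74 / 12.77) * 50.05 ~ 35.123
Y = slope * X + intercept. To avoid rounding drift from the rounded slope/intercept, evaluate the equivalent form Y = mean_Y + SD_Y * (X - mean_X) / SD_X at full precision:
Y = 57.62 + 5.74 * (38 - 50.05) / 12.77
Y = 57.62 - 5.74 * 12.05 / 12.77
Y = 57.62 - 69.167 / 12.77
Y = 57.62 - 5.4164
Y = 52.2036

52.2036


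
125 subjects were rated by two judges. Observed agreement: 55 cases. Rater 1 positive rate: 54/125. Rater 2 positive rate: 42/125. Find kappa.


P_o = 55/125 = 0.44
P_e = (54*42 + 71*83) / 15625 = 0.522304
kappa = (P_o - P_e) / (1 - P_e)
kappa = (0.44 - 0.522304) / (1 - 0.522304)
kappa = -0.1723

-0.1723


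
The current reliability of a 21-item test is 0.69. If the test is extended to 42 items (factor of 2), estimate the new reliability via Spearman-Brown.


r_new = (n * rxx) / (1 + (n-1) * rxx)
r_new = (2 * 0.69) / (1 + 1 * 0.69)
r_new = 1.38 / 1.69
r_new = 0.8166

0.8166


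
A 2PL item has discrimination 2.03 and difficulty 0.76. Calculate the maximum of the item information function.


For 2PL, max info at theta = b = 0.76
I_max = a^2 / 4 = 2.03^2 / 4
= 4.1209 / 4
I_max = 1.0302

1.0302


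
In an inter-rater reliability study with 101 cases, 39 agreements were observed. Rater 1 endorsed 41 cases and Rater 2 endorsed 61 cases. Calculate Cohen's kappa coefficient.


P_o = 39/101 = 0.386139
P_e = (41*61 + 60*40) / 10201 = 0.480443
kappa = (P_o - P_e) / (1 - P_e)
kappa = (0.386139 - 0.480443) / (1 - 0.480443)
kappa = -0.1815

-0.1815


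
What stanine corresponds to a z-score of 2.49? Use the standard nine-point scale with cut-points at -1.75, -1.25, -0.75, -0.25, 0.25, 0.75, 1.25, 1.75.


Stanine boundaries: [-1.75, -1.25, -0.75, -0.25, 0.25, 0.75, 1.25, 1.75]
z = 2.49
Check each boundary:
  z >= -1.75 -> could be stanine 2
  z >= -1.25 -> could be stanine 3
  z >= -0.75 -> could be stanine 4
  z >= -0.25 -> could be stanine 5
  z >= 0.25 -> could be stanine 6
  z >= 0.75 -> could be stanine 7
  z >= 1.25 -> could be stanine 8
  z >= 1.75 -> could be stanine 9
Highest qualifying boundary gives stanine = 9

9


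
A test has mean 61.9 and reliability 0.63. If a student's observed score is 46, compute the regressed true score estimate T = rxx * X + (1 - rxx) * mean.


T_est = rxx * X + (1 - rxx) * mean
T_est = 0.63 * 46 + 0.37 * 61.9
T_est = 28.98 + 22.903
T_est = 51.883

51.883


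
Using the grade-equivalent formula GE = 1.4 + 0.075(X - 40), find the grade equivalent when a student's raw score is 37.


raw - median = 37 - 40 = -3
slope * diff = 0.075 * -3 = -0.225
GE = 1.4 + -0.225
GE = 1.175

1.175


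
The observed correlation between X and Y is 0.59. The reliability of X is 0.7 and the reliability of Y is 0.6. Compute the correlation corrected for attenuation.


r_corrected = rxy / sqrt(rxx * ryy)
= 0.59 / sqrt(0.7 * 0.6)
= 0.59 / sqrt(0.42)
= 0.59 / 0.648074
r_corrected = 0.9104

0.9104


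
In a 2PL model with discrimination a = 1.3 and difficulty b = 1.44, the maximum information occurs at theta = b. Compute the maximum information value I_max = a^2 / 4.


For 2PL, max info at theta = b = 1.44
I_max = a^2 / 4 = 1.3^2 / 4
= 1.69 / 4
I_max = 0.4225

0.4225


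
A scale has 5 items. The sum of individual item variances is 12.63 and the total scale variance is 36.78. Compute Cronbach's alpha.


alpha = (k/(k-1)) * (1 - sum(si^2)/s_total^2)
= (5/4) * (1 - 12.63/36.78)
alpha = 0.8208

0.8208


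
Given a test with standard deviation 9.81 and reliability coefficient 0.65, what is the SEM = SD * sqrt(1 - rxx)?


SEM = SD * sqrt(1 - rxx)
SEM = 9.81 * sqrt(1 - 0.65)
SEM = 9.81 * sqrt(0.35) = 9.81 * 0.591608
SEM = 5.8037

5.8037


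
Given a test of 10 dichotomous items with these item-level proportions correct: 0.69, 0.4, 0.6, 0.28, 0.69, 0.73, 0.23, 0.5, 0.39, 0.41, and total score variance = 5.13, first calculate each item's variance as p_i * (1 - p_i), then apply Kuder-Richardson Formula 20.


For each item, compute p_i * q_i:
  Item 1: 0.69 * 0.31 = 0.2139
  Item 2: 0.4 * 0.6 = 0.24
  Item 3: 0.6 * 0.4 = 0.24
  Item 4: 0.28 * 0.72 = 0.2016
  Item 5: 0.69 * 0.31 = 0.2139
  Item 6: 0.73 * 0.27 = 0.1971
  Item 7: 0.23 * 0.77 = 0.1771
  Item 8: 0.5 * 0.5 = 0.25
  Item 9: 0.39 * 0.61 = 0.2379
  Item 10: 0.41 * 0.59 = 0.2419
Sum(p_i * q_i) = 0.2139 + 0.24 + 0.24 + 0.2016 + 0.2139 + 0.1971 + 0.1771 + 0.25 + 0.2379 + 0.2419 = 2.2134
KR-20 = (k/(k-1)) * (1 - Sum(p_i*q_i) / Var_total)
= (10/9) * (1 - 2.2134/5.13)
= 1.1111 * 0.5685
KR-20 = 0.6317

0.6317
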